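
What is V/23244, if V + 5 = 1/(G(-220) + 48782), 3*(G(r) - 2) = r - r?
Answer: -18763/87225792 ≈ -0.00021511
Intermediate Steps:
G(r) = 2 (G(r) = 2 + (r - r)/3 = 2 + (⅓)*0 = 2 + 0 = 2)
V = -243919/48784 (V = -5 + 1/(2 + 48782) = -5 + 1/48784 = -243919/48784 ≈ -5.0000)
V/23244 = -243919/48784/23244 = -243919/48784*1/23244 = -18763/87225792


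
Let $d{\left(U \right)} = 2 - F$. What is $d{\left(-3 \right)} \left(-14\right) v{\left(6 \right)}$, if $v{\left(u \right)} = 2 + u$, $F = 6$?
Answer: $448$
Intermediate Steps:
$d{\left(U \right)} = -4$ ($d{\left(U \right)} = 2 - 6 = -4$)
$d{\left(-3 \right)} \left(-14\right) v{\left(6 \right)} = \left(-4\right) \left(-14\right) \left(2 + 6\right) = 56 \cdot 8 = 448$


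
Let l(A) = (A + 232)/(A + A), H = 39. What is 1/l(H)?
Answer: 78/271 ≈ 0.28782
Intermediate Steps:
l(A) = (232 + A)/(2*A) (l(A) = (232 + A)/((2*A)) = (232 + A)*(1/(2*A)) = (232 + A)/(2*A))
1/l(H) = 1/((1/2)*(232 + 39)/39) = 1/((1/2)*(1/39)*271) = 1/(271/78) = 78/271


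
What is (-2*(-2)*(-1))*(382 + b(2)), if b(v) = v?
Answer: -1536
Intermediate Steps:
(-2*(-2)*(-1))*(382 + b(2)) = (-2*(-2)*(-1))*(382 + 2) = (4*(-1))*384 = -4*384 = -1536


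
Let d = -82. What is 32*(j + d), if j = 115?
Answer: 1056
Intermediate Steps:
32*(j + d) = 32*(115 - 82) = 32*33 = 1056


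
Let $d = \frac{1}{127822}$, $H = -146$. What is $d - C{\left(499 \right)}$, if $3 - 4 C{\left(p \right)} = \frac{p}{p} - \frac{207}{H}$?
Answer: $- \frac{5432143}{37324024} \approx -0.14554$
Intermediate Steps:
$C{\left(p \right)} = \frac{85}{584}$ ($C{\left(p \right)} = \frac{3}{4} - \frac{\frac{p}{p} - \frac{207}{-146}}{4} = \frac{3}{4} - \frac{1 - - \frac{207}{146}}{4} = \frac{3}{4} - \frac{1 + \frac{207}{146}}{4} = \frac{3}{4} - \frac{353}{584} = \frac{85}{584}$)
$d = \frac{1}{127822} \approx 7.8234 \cdot 10^{-6}$
$d - C{\left(499 \right)} = \frac{1}{127822} - \frac{85}{584} = - \frac{5432143}{37324024}$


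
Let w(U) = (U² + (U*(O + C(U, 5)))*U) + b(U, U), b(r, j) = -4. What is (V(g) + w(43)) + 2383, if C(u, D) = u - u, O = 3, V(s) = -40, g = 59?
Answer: 9735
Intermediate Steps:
C(u, D) = 0
w(U) = -4 + 4*U² (w(U) = (U² + (U*(3 + 0))*U) - 4 = (U² + (U*3)*U) - 4 = (U² + (3*U)*U) - 4 = (U² + 3*U²) - 4 = 4*U² - 4 = -4 + 4*U²)
(V(g) + w(43)) + 2383 = (-40 + (-4 + 4*43²)) + 2383 = (-40 + (-4 + 4*1849)) + 2383 = (-40 + (-4 + 7396)) + 2383 = (-40 + 7392) + 2383 = 7352 + 2383 = 9735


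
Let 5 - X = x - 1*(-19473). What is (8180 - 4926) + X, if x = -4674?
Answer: -11540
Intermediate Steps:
X = -14794 (X = 5 - (-4674 - 1*(-19473)) = 5 - (-4674 + 19473) = 5 - 1*14799 = 5 - 14799 = -14794)
(8180 - 4926) + X = (8180 - 4926) - 14794 = 3254 - 14794 = -11540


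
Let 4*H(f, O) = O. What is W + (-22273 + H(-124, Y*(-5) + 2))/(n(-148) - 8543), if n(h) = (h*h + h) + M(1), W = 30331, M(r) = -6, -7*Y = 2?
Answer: 2803914714/92449 ≈ 30329.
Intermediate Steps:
Y = -2/7 (Y = -1/7*2 = -2/7 ≈ -0.28571)
H(f, O) = O/4
n(h) = -6 + h + h**2 (n(h) = (h*h + h) - 6 = (h**2 + h) - 6 = (h + h**2) - 6 = -6 + h + h**2)
W + (-22273 + H(-124, Y*(-5) + 2))/(n(-148) - 8543) = 30331 + (-22273 + (-2/7*(-5) + 2)/4)/((-6 - 148 + (-148)**2) - 8543) = 30331 + (-22273 + (10/7 + 2)/4)/((-6 - 148 + 21904) - 8543) = 30331 + (-22273 + (1/4)*(24/7))/(21750 - 8543) = 30331 + (-22273 + 6/7)/13207 = 30331 - 155905/7*1/13207 = 30331 - 155905/92449 = 2803914714/92449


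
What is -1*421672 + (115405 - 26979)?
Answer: -333246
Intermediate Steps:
-1*421672 + (115405 - 26979) = -421672 + 88426 = -333246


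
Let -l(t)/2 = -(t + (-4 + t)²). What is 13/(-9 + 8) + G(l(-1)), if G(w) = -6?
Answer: -19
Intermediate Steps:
l(t) = 2*t + 2*(-4 + t)² (l(t) = -(-2)*(t + (-4 + t)²) = -2*(-t - (-4 + t)²) = 2*t + 2*(-4 + t)²)
13/(-9 + 8) + G(l(-1)) = 13/(-9 + 8) - 6 = 13/(-1) - 6 = -1*13 - 6 = -13 - 6 = -19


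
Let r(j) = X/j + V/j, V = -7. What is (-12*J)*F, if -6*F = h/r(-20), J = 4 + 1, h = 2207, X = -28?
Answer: 88280/7 ≈ 12611.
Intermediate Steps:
J = 5
r(j) = -35/j (r(j) = -28/j - 7/j = -35/j)
F = -4414/21 (F = -2207/(6*((-35/(-20)))) = -2207/(6*((-35*(-1/20)))) = -2207/(6*7/4) = -2207*4/(6*7) = -⅙*8828/7 = -4414/21 ≈ -210.19)
(-12*J)*F = -12*5*(-4414/21) = -60*(-4414/21) = 88280/7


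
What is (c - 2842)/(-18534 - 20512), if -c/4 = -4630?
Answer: -7839/19523 ≈ -0.40153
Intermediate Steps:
c = 18520 (c = -4*(-4630) = 18520)
(c - 2842)/(-18534 - 20512) = (18520 - 2842)/(-18534 - 20512) = 15678/(-39046) = 15678*(-1/39046) = -7839/19523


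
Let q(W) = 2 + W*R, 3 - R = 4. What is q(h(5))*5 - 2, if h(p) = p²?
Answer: -117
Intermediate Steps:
R = -1 (R = 3 - 1*4 = 3 - 4 = -1)
q(W) = 2 - W (q(W) = 2 + W*(-1) = 2 - W)
q(h(5))*5 - 2 = (2 - 1*5²)*5 - 2 = (2 - 1*25)*5 - 2 = (2 - 25)*5 - 2 = -23*5 - 2 = -115 - 2 = -117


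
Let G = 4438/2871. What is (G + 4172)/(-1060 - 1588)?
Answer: -5991125/3801204 ≈ -1.5761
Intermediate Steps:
G = 4438/2871 (G = 4438*(1/2871) = 4438/2871 ≈ 1.5458)
(G + 4172)/(-1060 - 1588) = (4438/2871 + 4172)/(-1060 - 1588) = (11982250/2871)/(-2648) = (11982250/2871)*(-1/2648) = -5991125/3801204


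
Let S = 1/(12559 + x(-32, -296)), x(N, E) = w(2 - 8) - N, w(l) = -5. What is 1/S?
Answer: 12586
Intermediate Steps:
x(N, E) = -5 - N
S = 1/12586 (S = 1/(12559 + (-5 - 1*(-32))) = 1/(12559 + (-5 + 32)) = 1/(12559 + 27) = 1/12586 ≈ 7.9453e-5)
1/S = 1/(1/12586) = 12586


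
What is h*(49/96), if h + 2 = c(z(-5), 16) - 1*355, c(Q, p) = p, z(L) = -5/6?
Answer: -16709/96 ≈ -174.05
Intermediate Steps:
z(L) = -⅚ (z(L) = -5*⅙ = -⅚)
h = -341 (h = -2 + (16 - 1*355) = -2 + (16 - 355) = -2 - 339 = -341)
h*(49/96) = -16709/96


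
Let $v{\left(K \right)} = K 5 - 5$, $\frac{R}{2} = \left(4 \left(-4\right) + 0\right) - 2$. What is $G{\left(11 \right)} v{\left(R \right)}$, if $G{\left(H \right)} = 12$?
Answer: $-2220$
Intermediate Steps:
$R = -36$ ($R = 2 \left(\left(4 \left(-4\right) + 0\right) - 2\right) = 2 \left(\left(-16 + 0\right) - 2\right) = 2 \left(-16 - 2\right) = 2 \left(-18\right) = -36$)
$v{\left(K \right)} = -5 + 5 K$ ($v{\left(K \right)} = 5 K - 5 = -5 + 5 K$)
$G{\left(11 \right)} v{\left(R \right)} = 12 \left(-5 + 5 \left(-36\right)\right) = 12 \left(-5 - 180\right) = 12 \left(-185\right) = -2220$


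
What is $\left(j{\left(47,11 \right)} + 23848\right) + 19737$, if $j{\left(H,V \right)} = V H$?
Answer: $44102$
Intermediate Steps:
$j{\left(H,V \right)} = H V$
$\left(j{\left(47,11 \right)} + 23848\right) + 19737 = \left(47 \cdot 11 + 23848\right) + 19737 = \left(517 + 23848\right) + 19737 = 24365 + 19737 = 44102$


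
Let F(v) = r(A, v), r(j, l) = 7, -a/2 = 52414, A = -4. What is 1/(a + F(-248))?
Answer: -1/104821 ≈ -9.5401e-6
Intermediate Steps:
a = -104828 (a = -2*52414 = -104828)
F(v) = 7
1/(a + F(-248)) = 1/(-104828 + 7) = 1/(-104821) = -1/104821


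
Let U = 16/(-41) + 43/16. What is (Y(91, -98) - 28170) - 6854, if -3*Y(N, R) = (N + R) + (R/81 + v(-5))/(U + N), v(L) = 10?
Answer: -520854215867/14872329 ≈ -35022.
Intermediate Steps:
U = 1507/656 (U = 16*(-1/41) + 43*(1/16) = -16/41 + 43/16 = 1507/656 ≈ 2.2973)
Y(N, R) = -N/3 - R/3 - (10 + R/81)/(3*(1507/656 + N)) (Y(N, R) = -((N + R) + (R/81 + 10)/(1507/656 + N))/3 = -((N + R) + (10 + R/81)/(1507/656 + N))/3 = -(N + R + (10 + R/81)/(1507/656 + N))/3 = -N/3 - R/3 - (10 + R/81)/(3*(1507/656 + N)))
(Y(91, -98) - 28170) - 6854 = ((-531360 - 122723*(-98) - 122067*91 - 53136*91² - 53136*91*(-98))/(243*(1507 + 656*91)) - 28170) - 6854 = ((-531360 + 12026854 - 11108097 - 53136*8281 + 473866848)/(243*(1507 + 59696)) - 28170) - 6854 = ((1/243)*(-531360 + 12026854 - 11108097 - 440019216 + 473866848)/61203 - 28170) - 6854 = ((1/243)*(1/61203)*34235029 - 28170) - 6854 = (34235029/14872329 - 28170) - 6854 = -418919272901/14872329 - 6854 = -520854215867/14872329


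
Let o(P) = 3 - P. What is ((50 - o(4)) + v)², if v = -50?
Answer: 1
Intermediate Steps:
((50 - o(4)) + v)² = ((50 - (3 - 1*4)) - 50)² = ((50 - (3 - 4)) - 50)² = ((50 - 1*(-1)) - 50)² = ((50 + 1) - 50)² = (51 - 50)² = 1² = 1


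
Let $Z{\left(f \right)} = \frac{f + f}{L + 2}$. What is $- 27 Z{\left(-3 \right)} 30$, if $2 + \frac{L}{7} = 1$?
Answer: $-972$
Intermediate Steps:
$L = -7$ ($L = -14 + 7 \cdot 1 = -14 + 7 = -7$)
$Z{\left(f \right)} = - \frac{2 f}{5}$ ($Z{\left(f \right)} = \frac{f + f}{-7 + 2} = \frac{2 f}{-5} = 2 f \left(- \frac{1}{5}\right) = - \frac{2 f}{5}$)
$- 27 Z{\left(-3 \right)} 30 = - 27 \left(\left(- \frac{2}{5}\right) \left(-3\right)\right) 30 = \left(-27\right) \frac{6}{5} \cdot 30 = \left(- \frac{162}{5}\right) 30 = -972$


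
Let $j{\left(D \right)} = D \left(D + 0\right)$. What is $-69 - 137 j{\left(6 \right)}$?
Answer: $-5001$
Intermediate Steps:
$j{\left(D \right)} = D^{2}$ ($j{\left(D \right)} = D D = D^{2}$)
$-69 - 137 j{\left(6 \right)} = -69 - 137 \cdot 6^{2} = -69 - 4932 = -5001$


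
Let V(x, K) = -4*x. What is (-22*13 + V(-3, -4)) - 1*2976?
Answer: -3250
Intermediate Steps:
(-22*13 + V(-3, -4)) - 1*2976 = (-22*13 - 4*(-3)) - 1*2976 = (-286 + 12) - 2976 = -274 - 2976 = -3250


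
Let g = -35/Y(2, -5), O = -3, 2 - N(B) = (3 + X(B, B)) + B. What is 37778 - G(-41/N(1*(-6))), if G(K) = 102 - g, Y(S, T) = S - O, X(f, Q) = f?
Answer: 37669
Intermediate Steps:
N(B) = -1 - 2*B (N(B) = 2 - ((3 + B) + B) = 2 - (3 + 2*B) = 2 + (-3 - 2*B) = -1 - 2*B)
Y(S, T) = 3 + S (Y(S, T) = S - 1*(-3) = S + 3 = 3 + S)
g = -7 (g = -35/(3 + 2) = -35/5 = -35*⅕ = -7)
G(K) = 109 (G(K) = 102 - 1*(-7) = 102 + 7 = 109)
37778 - G(-41/N(1*(-6))) = 37778 - 1*109 = 37778 - 109 = 37669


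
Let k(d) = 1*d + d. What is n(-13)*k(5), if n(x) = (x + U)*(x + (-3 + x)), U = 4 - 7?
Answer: 4640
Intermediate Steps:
U = -3
k(d) = 2*d (k(d) = d + d = 2*d)
n(x) = (-3 + x)*(-3 + 2*x) (n(x) = (x - 3)*(x + (-3 + x)) = (-3 + x)*(-3 + 2*x))
n(-13)*k(5) = (9 - 9*(-13) + 2*(-13)**2)*(2*5) = (9 + 117 + 2*169)*10 = (9 + 117 + 338)*10 = 464*10 = 4640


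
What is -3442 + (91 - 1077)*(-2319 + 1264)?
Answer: 1036788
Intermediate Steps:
-3442 + (91 - 1077)*(-2319 + 1264) = -3442 - 986*(-1055) = -3442 + 1040230 = 1036788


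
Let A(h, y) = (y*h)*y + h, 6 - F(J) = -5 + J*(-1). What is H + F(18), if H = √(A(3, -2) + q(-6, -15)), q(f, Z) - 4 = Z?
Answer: 31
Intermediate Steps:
F(J) = 11 + J (F(J) = 6 - (-5 + J*(-1)) = 6 - (-5 - J) = 6 + (5 + J) = 11 + J)
A(h, y) = h + h*y² (A(h, y) = (h*y)*y + h = h*y² + h = h + h*y²)
q(f, Z) = 4 + Z
H = 2 (H = √(3*(1 + (-2)²) + (4 - 15)) = √(3*(1 + 4) - 11) = √(3*5 - 11) = √(15 - 11) = √4 = 2)
H + F(18) = 2 + (11 + 18) = 2 + 29 = 31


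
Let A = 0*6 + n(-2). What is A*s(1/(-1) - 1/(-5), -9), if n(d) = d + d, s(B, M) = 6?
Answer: -24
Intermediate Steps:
n(d) = 2*d
A = -4 (A = 0*6 + 2*(-2) = 0 - 4 = -4)
A*s(1/(-1) - 1/(-5), -9) = -4*6 = -24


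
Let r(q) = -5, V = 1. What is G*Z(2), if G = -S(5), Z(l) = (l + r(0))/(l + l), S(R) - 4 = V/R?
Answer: 63/20 ≈ 3.1500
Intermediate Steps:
S(R) = 4 + 1/R
Z(l) = (-5 + l)/(2*l) (Z(l) = (l - 5)/(l + l) = (-5 + l)/((2*l)) = (-5 + l)*(1/(2*l)) = (-5 + l)/(2*l))
G = -21/5 (G = -(4 + 1/5) = -(4 + ⅕) = -1*21/5 = -21/5 ≈ -4.2000)
G*Z(2) = -21*(-5 + 2)/(10*2) = -21*(-3)/(10*2) = -21/5*(-¾) = 63/20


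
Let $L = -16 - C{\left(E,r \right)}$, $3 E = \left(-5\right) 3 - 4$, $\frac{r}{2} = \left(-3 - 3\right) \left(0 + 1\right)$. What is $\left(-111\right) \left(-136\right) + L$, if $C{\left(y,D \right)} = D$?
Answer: $15092$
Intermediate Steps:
$r = -12$ ($r = 2 \left(-3 - 3\right) \left(0 + 1\right) = 2 \left(\left(-6\right) 1\right) = 2 \left(-6\right) = -12$)
$E = - \frac{19}{3}$ ($E = \frac{\left(-5\right) 3 - 4}{3} = \frac{-15 - 4}{3} = \frac{1}{3} \left(-19\right) = - \frac{19}{3} \approx -6.3333$)
$L = -4$ ($L = -16 - -12 = -16 + 12 = -4$)
$\left(-111\right) \left(-136\right) + L = \left(-111\right) \left(-136\right) - 4 = 15096 - 4 = 15092$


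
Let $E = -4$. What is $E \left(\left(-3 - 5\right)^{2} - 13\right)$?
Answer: $-204$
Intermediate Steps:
$E \left(\left(-3 - 5\right)^{2} - 13\right) = - 4 \left(\left(-3 - 5\right)^{2} - 13\right) = - 4 \left(\left(-8\right)^{2} - 13\right) = - 4 \left(64 - 13\right) = \left(-4\right) 51 = -204$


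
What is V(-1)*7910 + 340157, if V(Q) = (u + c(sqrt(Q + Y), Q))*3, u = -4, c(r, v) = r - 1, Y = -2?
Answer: 221507 + 23730*I*sqrt(3) ≈ 2.2151e+5 + 41102.0*I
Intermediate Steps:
c(r, v) = -1 + r
V(Q) = -15 + 3*sqrt(-2 + Q) (V(Q) = (-4 + (-1 + sqrt(Q - 2)))*3 = (-4 + (-1 + sqrt(-2 + Q)))*3 = (-5 + sqrt(-2 + Q))*3 = -15 + 3*sqrt(-2 + Q))
V(-1)*7910 + 340157 = (-15 + 3*sqrt(-2 - 1))*7910 + 340157 = (-15 + 3*sqrt(-3))*7910 + 340157 = (-15 + 3*(I*sqrt(3)))*7910 + 340157 = (-15 + 3*I*sqrt(3))*7910 + 340157 = (-118650 + 23730*I*sqrt(3)) + 340157 = 221507 + 23730*I*sqrt(3)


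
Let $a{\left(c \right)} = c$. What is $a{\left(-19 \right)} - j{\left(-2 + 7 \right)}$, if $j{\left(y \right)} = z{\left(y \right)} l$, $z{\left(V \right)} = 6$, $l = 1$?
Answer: $-25$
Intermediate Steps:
$j{\left(y \right)} = 6$ ($j{\left(y \right)} = 6 \cdot 1 = 6$)
$a{\left(-19 \right)} - j{\left(-2 + 7 \right)} = -19 - 6 = -25$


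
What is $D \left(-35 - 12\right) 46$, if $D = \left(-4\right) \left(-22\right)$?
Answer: $-190256$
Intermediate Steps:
$D = 88$
$D \left(-35 - 12\right) 46 = 88 \left(-35 - 12\right) 46 = 88 \left(-47\right) 46 = \left(-4136\right) 46 = -190256$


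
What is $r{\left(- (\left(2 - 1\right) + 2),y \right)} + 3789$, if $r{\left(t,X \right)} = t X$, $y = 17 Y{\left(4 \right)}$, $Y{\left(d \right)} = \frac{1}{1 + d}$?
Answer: $\frac{18894}{5} \approx 3778.8$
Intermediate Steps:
$y = \frac{17}{5}$ ($y = \frac{17}{1 + 4} = \frac{17}{5} \approx 3.4$)
$r{\left(t,X \right)} = X t$
$r{\left(- (\left(2 - 1\right) + 2),y \right)} + 3789 = \frac{17 \left(- (\left(2 - 1\right) + 2)\right)}{5} + 3789 = \frac{17 \left(- (1 + 2)\right)}{5} + 3789 = \frac{17 \left(\left(-1\right) 3\right)}{5} + 3789 = \frac{17}{5} \left(-3\right) + 3789 = - \frac{51}{5} + 3789 = \frac{18894}{5}$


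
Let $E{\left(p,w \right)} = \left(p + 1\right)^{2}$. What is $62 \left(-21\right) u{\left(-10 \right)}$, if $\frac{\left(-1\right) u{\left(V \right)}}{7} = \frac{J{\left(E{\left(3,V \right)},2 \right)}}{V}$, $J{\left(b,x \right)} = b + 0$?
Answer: $- \frac{72912}{5} \approx -14582.0$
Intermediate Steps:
$E{\left(p,w \right)} = \left(1 + p\right)^{2}$
$J{\left(b,x \right)} = b$
$u{\left(V \right)} = - \frac{112}{V}$ ($u{\left(V \right)} = - 7 \frac{\left(1 + 3\right)^{2}}{V} = - 7 \frac{4^{2}}{V} = - 7 \frac{16}{V} = - \frac{112}{V}$)
$62 \left(-21\right) u{\left(-10 \right)} = 62 \left(-21\right) \left(- \frac{112}{-10}\right) = - 1302 \left(\left(-112\right) \left(- \frac{1}{10}\right)\right) = \left(-1302\right) \frac{56}{5} = - \frac{72912}{5}$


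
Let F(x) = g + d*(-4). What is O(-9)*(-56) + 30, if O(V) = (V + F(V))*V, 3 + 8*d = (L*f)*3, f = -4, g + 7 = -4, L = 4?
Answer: 2802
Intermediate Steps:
g = -11 (g = -7 - 4 = -11)
d = -51/8 (d = -3/8 + ((4*(-4))*3)/8 = -3/8 + (-16*3)/8 = -3/8 + (⅛)*(-48) = -3/8 - 6 = -51/8 ≈ -6.3750)
F(x) = 29/2 (F(x) = -11 - 51/8*(-4) = -11 + 51/2 = 29/2)
O(V) = V*(29/2 + V) (O(V) = (V + 29/2)*V = (29/2 + V)*V = V*(29/2 + V))
O(-9)*(-56) + 30 = ((½)*(-9)*(29 + 2*(-9)))*(-56) + 30 = ((½)*(-9)*(29 - 18))*(-56) + 30 = ((½)*(-9)*11)*(-56) + 30 = -99/2*(-56) + 30 = 2772 + 30 = 2802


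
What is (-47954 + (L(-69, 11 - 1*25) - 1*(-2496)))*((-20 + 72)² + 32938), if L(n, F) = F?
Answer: -1620713024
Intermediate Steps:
(-47954 + (L(-69, 11 - 1*25) - 1*(-2496)))*((-20 + 72)² + 32938) = (-47954 + ((11 - 1*25) - 1*(-2496)))*((-20 + 72)² + 32938) = (-47954 + ((11 - 25) + 2496))*(52² + 32938) = (-47954 + (-14 + 2496))*(2704 + 32938) = (-47954 + 2482)*35642 = -45472*35642 = -1620713024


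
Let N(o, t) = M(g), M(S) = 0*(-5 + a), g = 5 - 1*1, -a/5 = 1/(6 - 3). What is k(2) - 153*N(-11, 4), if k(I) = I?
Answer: 2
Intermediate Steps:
a = -5/3 (a = -5/(6 - 3) = -5/3 ≈ -1.6667)
g = 4 (g = 5 - 1 = 4)
M(S) = 0 (M(S) = 0*(-5 - 5/3) = 0*(-20/3) = 0)
N(o, t) = 0
k(2) - 153*N(-11, 4) = 2 - 153*0 = 2 + 0 = 2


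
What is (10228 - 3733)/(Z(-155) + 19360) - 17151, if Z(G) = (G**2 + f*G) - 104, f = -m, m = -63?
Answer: -191608807/11172 ≈ -17151.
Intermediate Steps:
f = 63 (f = -1*(-63) = 63)
Z(G) = -104 + G**2 + 63*G (Z(G) = (G**2 + 63*G) - 104 = -104 + G**2 + 63*G)
(10228 - 3733)/(Z(-155) + 19360) - 17151 = (10228 - 3733)/((-104 + (-155)**2 + 63*(-155)) + 19360) - 17151 = 6495/((-104 + 24025 - 9765) + 19360) - 17151 = 6495/(14156 + 19360) - 17151 = 6495/33516 - 17151 = 6495*(1/33516) - 17151 = 2165/11172 - 17151 = -191608807/11172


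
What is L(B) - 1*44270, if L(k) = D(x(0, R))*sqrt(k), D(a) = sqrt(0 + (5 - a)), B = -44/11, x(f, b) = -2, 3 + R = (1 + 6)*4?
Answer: -44270 + 2*I*sqrt(7) ≈ -44270.0 + 5.2915*I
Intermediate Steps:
R = 25 (R = -3 + (1 + 6)*4 = -3 + 7*4 = -3 + 28 = 25)
B = -4 (B = -44*1/11 = -4)
D(a) = sqrt(5 - a)
L(k) = sqrt(7)*sqrt(k) (L(k) = sqrt(5 - 1*(-2))*sqrt(k) = sqrt(5 + 2)*sqrt(k) = sqrt(7)*sqrt(k))
L(B) - 1*44270 = sqrt(7)*sqrt(-4) - 1*44270 = sqrt(7)*(2*I) - 44270 = 2*I*sqrt(7) - 44270 = -44270 + 2*I*sqrt(7)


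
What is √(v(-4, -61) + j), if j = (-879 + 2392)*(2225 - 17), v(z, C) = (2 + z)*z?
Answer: 2*√835178 ≈ 1827.8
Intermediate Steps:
v(z, C) = z*(2 + z)
j = 3340704 (j = 1513*2208 = 3340704)
√(v(-4, -61) + j) = √(-4*(2 - 4) + 3340704) = √(-4*(-2) + 3340704) = √(8 + 3340704) = √3340712 = 2*√835178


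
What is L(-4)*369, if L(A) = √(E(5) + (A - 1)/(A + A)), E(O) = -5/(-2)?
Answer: 1845*√2/4 ≈ 652.31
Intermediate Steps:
E(O) = 5/2 (E(O) = -5*(-½) = 5/2)
L(A) = √(5/2 + (-1 + A)/(2*A)) (L(A) = √(5/2 + (A - 1)/(A + A)) = √(5/2 + (-1 + A)/((2*A))) = √(5/2 + (-1 + A)*(1/(2*A))) = √(5/2 + (-1 + A)/(2*A)))
L(-4)*369 = (√(12 - 2/(-4))/2)*369 = (√(12 - 2*(-¼))/2)*369 = (√(12 + ½)/2)*369 = (√(25/2)/2)*369 = ((5*√2/2)/2)*369 = (5*√2/4)*369 = 1845*√2/4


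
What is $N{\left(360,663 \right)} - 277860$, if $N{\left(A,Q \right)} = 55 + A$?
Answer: $-277445$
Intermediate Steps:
$N{\left(360,663 \right)} - 277860 = \left(55 + 360\right) - 277860 = 415 - 277860 = -277445$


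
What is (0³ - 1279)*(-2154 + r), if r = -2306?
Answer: 5704340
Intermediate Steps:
(0³ - 1279)*(-2154 + r) = (0³ - 1279)*(-2154 - 2306) = (0 - 1279)*(-4460) = -1279*(-4460) = 5704340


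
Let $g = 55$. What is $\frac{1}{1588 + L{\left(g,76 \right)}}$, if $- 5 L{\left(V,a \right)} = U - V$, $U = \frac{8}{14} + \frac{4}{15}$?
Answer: $\frac{525}{839387} \approx 0.00062546$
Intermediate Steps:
$U = \frac{88}{105}$ ($U = 8 \cdot \frac{1}{14} + 4 \cdot \frac{1}{15} = \frac{4}{7} + \frac{4}{15} = \frac{88}{105} \approx 0.83809$)
$L{\left(V,a \right)} = - \frac{88}{525} + \frac{V}{5}$ ($L{\left(V,a \right)} = - \frac{\frac{88}{105} - V}{5} = - \frac{88}{525} + \frac{V}{5}$)
$\frac{1}{1588 + L{\left(g,76 \right)}} = \frac{1}{1588 + \left(- \frac{88}{525} + \frac{1}{5} \cdot 55\right)} = \frac{1}{1588 + \left(- \frac{88}{525} + 11\right)} = \frac{1}{1588 + \frac{5687}{525}} = \frac{1}{\frac{839387}{525}} = \frac{525}{839387}$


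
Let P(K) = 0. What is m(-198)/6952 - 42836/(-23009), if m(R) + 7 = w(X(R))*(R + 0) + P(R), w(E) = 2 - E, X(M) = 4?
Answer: 306746373/159958568 ≈ 1.9177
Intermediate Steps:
m(R) = -7 - 2*R (m(R) = -7 + ((2 - 1*4)*(R + 0) + 0) = -7 + ((2 - 4)*R + 0) = -7 + (-2*R + 0) = -7 - 2*R)
m(-198)/6952 - 42836/(-23009) = (-7 - 2*(-198))/6952 - 42836/(-23009) = (-7 + 396)*(1/6952) - 42836*(-1/23009) = 389*(1/6952) + 42836/23009 = 389/6952 + 42836/23009 = 306746373/159958568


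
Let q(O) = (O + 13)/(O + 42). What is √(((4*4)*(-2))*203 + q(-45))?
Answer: 32*I*√57/3 ≈ 80.532*I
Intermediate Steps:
q(O) = (13 + O)/(42 + O)
√(((4*4)*(-2))*203 + q(-45)) = √(((4*4)*(-2))*203 + (13 - 45)/(42 - 45)) = √((16*(-2))*203 - 32/(-3)) = √(-32*203 - ⅓*(-32)) = √(-6496 + 32/3) = √(-19456/3) = 32*I*√57/3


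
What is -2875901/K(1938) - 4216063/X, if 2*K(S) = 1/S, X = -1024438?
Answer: -11419402469024825/1024438 ≈ -1.1147e+10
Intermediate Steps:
K(S) = 1/(2*S)
-2875901/K(1938) - 4216063/X = -2875901/((½)/1938) - 4216063/(-1024438) = -2875901/((½)*(1/1938)) - 4216063*(-1/1024438) = -2875901/1/3876 + 4216063/1024438 = -2875901*3876 + 4216063/1024438 = -11146992276 + 4216063/1024438 = -11419402469024825/1024438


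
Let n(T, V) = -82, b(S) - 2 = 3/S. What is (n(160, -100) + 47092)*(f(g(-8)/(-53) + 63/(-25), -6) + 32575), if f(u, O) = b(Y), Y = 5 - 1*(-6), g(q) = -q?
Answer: 16846033500/11 ≈ 1.5315e+9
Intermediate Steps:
Y = 11 (Y = 5 + 6 = 11)
b(S) = 2 + 3/S
f(u, O) = 25/11 (f(u, O) = 2 + 3/11 = 25/11)
(n(160, -100) + 47092)*(f(g(-8)/(-53) + 63/(-25), -6) + 32575) = (-82 + 47092)*(25/11 + 32575) = 47010*(358350/11) = 16846033500/11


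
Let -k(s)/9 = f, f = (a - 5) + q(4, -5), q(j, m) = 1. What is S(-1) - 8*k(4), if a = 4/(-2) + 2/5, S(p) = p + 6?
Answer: -1991/5 ≈ -398.20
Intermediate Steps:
S(p) = 6 + p
a = -8/5 (a = 4*(-½) + 2*(⅕) = -2 + ⅖ = -8/5 ≈ -1.6000)
f = -28/5 (f = (-8/5 - 5) + 1 = -33/5 + 1 = -28/5 ≈ -5.6000)
k(s) = 252/5 (k(s) = -9*(-28/5) = 252/5)
S(-1) - 8*k(4) = (6 - 1) - 8*252/5 = 5 - 2016/5 = -1991/5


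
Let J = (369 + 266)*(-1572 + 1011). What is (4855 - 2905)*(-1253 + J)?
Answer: -697101600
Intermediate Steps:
J = -356235 (J = 635*(-561) = -356235)
(4855 - 2905)*(-1253 + J) = (4855 - 2905)*(-1253 - 356235) = 1950*(-357488) = -697101600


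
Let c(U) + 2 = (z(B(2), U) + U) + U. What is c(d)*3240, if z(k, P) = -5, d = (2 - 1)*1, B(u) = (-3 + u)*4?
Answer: -16200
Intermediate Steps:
B(u) = -12 + 4*u
d = 1 (d = 1*1 = 1)
c(U) = -7 + 2*U (c(U) = -2 + ((-5 + U) + U) = -2 + (-5 + 2*U) = -7 + 2*U)
c(d)*3240 = (-7 + 2*1)*3240 = (-7 + 2)*3240 = -5*3240 = -16200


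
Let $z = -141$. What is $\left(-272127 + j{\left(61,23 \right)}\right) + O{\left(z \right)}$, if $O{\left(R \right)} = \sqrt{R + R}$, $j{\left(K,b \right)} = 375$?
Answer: $-271752 + i \sqrt{282} \approx -2.7175 \cdot 10^{5} + 16.793 i$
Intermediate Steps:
$O{\left(R \right)} = \sqrt{2} \sqrt{R}$ ($O{\left(R \right)} = \sqrt{2 R} = \sqrt{2} \sqrt{R}$)
$\left(-272127 + j{\left(61,23 \right)}\right) + O{\left(z \right)} = \left(-272127 + 375\right) + \sqrt{2} \sqrt{-141} = -271752 + \sqrt{2} i \sqrt{141} = -271752 + i \sqrt{282}$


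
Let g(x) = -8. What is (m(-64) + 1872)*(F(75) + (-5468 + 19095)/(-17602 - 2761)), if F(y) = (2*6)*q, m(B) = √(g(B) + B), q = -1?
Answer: -482944176/20363 - 1547898*I*√2/20363 ≈ -23717.0 - 107.5*I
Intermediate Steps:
m(B) = √(-8 + B)
F(y) = -12 (F(y) = (2*6)*(-1) = 12*(-1) = -12)
(m(-64) + 1872)*(F(75) + (-5468 + 19095)/(-17602 - 2761)) = (√(-8 - 64) + 1872)*(-12 + (-5468 + 19095)/(-17602 - 2761)) = (√(-72) + 1872)*(-12 + 13627/(-20363)) = (6*I*√2 + 1872)*(-12 + 13627*(-1/20363)) = (1872 + 6*I*√2)*(-12 - 13627/20363) = (1872 + 6*I*√2)*(-257983/20363) = -482944176/20363 - 1547898*I*√2/20363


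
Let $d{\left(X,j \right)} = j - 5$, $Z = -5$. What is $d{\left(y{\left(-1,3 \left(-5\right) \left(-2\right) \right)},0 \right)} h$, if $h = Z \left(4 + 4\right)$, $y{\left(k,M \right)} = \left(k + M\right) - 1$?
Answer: $200$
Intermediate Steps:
$y{\left(k,M \right)} = -1 + M + k$ ($y{\left(k,M \right)} = \left(M + k\right) - 1 = -1 + M + k$)
$h = -40$ ($h = - 5 \left(4 + 4\right) = \left(-5\right) 8 = -40$)
$d{\left(X,j \right)} = -5 + j$
$d{\left(y{\left(-1,3 \left(-5\right) \left(-2\right) \right)},0 \right)} h = \left(-5 + 0\right) \left(-40\right) = \left(-5\right) \left(-40\right) = 200$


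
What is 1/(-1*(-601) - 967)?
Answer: -1/366 ≈ -0.0027322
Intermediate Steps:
1/(-1*(-601) - 967) = 1/(601 - 967) = 1/(-366) = -1/366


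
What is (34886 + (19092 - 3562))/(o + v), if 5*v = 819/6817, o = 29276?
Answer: 1718429360/997873279 ≈ 1.7221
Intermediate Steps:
v = 819/34085 (v = (819/6817)/5 = (819*(1/6817))/5 = (⅕)*(819/6817) = 819/34085 ≈ 0.024028)
(34886 + (19092 - 3562))/(o + v) = (34886 + (19092 - 3562))/(29276 + 819/34085) = (34886 + 15530)/(997873279/34085) = 50416*(34085/997873279) = 1718429360/997873279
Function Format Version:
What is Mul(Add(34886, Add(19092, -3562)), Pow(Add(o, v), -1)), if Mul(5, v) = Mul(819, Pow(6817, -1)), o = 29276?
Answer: Rational(1718429360, 997873279) ≈ 1.7221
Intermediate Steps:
v = Rational(819, 34085) (v = Mul(Rational(1, 5), Mul(819, Pow(6817, -1))) = Mul(Rational(1, 5), Mul(819, Rational(1, 6817))) = Mul(Rational(1, 5), Rational(819, 6817)) = Rational(819, 34085) ≈ 0.024028)
Mul(Add(34886, Add(19092, -3562)), Pow(Add(o, v), -1)) = Mul(Add(34886, Add(19092, -3562)), Pow(Add(29276, Rational(819, 34085)), -1)) = Mul(Add(34886, 15530), Pow(Rational(997873279, 34085), -1)) = Mul(50416, Rational(34085, 997873279)) = Rational(1718429360, 997873279)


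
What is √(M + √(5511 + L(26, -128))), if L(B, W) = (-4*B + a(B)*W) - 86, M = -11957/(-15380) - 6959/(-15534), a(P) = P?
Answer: √(485738931233315 + 396384606548100*√1993)/19909410 ≈ 6.7726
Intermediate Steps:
M = 146384729/119456460 (M = -11957*(-1/15380) - 6959*(-1/15534) = 11957/15380 + 6959/15534 = 146384729/119456460 ≈ 1.2254)
L(B, W) = -86 - 4*B + B*W (L(B, W) = (-4*B + B*W) - 86 = -86 - 4*B + B*W)
√(M + √(5511 + L(26, -128))) = √(146384729/119456460 + √(5511 + (-86 - 4*26 + 26*(-128)))) = √(146384729/119456460 + √(5511 + (-86 - 104 - 3328))) = √(146384729/119456460 + √(5511 - 3518)) = √(146384729/119456460 + √1993)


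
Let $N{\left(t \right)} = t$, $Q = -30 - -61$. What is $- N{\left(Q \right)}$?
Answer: $-31$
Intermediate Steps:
$Q = 31$ ($Q = -30 + 61 = 31$)
$- N{\left(Q \right)} = \left(-1\right) 31 = -31$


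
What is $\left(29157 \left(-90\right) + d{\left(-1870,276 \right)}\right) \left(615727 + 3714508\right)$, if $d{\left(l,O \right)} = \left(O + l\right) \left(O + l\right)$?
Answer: $-360682594090$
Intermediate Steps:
$d{\left(l,O \right)} = \left(O + l\right)^{2}$
$\left(29157 \left(-90\right) + d{\left(-1870,276 \right)}\right) \left(615727 + 3714508\right) = \left(29157 \left(-90\right) + \left(276 - 1870\right)^{2}\right) \left(615727 + 3714508\right) = \left(-2624130 + \left(-1594\right)^{2}\right) 4330235 = \left(-2624130 + 2540836\right) 4330235 = \left(-83294\right) 4330235 = -360682594090$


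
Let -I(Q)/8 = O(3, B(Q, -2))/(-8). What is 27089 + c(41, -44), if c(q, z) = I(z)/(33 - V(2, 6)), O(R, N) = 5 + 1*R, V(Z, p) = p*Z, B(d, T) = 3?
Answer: 568877/21 ≈ 27089.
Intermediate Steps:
V(Z, p) = Z*p
O(R, N) = 5 + R
I(Q) = 8 (I(Q) = -8*(5 + 3)/(-8) = -64*(-1)/8 = -8*(-1) = 8)
c(q, z) = 8/21 (c(q, z) = 8/(33 - 2*6) = 8/(33 - 1*12) = 8/(33 - 12) = 8/21)
27089 + c(41, -44) = 27089 + 8/21 = 568877/21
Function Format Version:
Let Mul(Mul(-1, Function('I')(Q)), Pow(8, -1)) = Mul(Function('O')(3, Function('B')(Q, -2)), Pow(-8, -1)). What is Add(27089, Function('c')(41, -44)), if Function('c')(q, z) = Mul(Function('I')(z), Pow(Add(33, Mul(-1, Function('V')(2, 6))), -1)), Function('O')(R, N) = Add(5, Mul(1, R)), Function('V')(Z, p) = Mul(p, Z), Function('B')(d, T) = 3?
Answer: Rational(568877, 21) ≈ 27089.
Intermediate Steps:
Function('V')(Z, p) = Mul(Z, p)
Function('O')(R, N) = Add(5, R)
Function('I')(Q) = 8 (Function('I')(Q) = Mul(-8, Mul(Add(5, 3), Pow(-8, -1))) = Mul(-8, Mul(8, Rational(-1, 8))) = Mul(-8, -1) = 8)
Function('c')(q, z) = Rational(8, 21) (Function('c')(q, z) = Mul(8, Pow(Add(33, Mul(-1, Mul(2, 6))), -1)) = Mul(8, Pow(Add(33, Mul(-1, 12)), -1)) = Mul(8, Pow(Add(33, -12), -1)) = Mul(8, Pow(21, -1)) = Mul(8, Rational(1, 21)) = Rational(8, 21))
Add(27089, Function('c')(41, -44)) = Add(27089, Rational(8, 21)) = Rational(568877, 21)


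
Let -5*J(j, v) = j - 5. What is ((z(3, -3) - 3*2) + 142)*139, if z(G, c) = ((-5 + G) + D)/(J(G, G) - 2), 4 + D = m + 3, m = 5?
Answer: 74921/4 ≈ 18730.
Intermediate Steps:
J(j, v) = 1 - j/5 (J(j, v) = -(j - 5)/5 = -(-5 + j)/5 = 1 - j/5)
D = 4 (D = -4 + (5 + 3) = -4 + 8 = 4)
z(G, c) = (-1 + G)/(-1 - G/5) (z(G, c) = ((-5 + G) + 4)/((1 - G/5) - 2) = (-1 + G)/(-1 - G/5))
((z(3, -3) - 3*2) + 142)*139 = ((5*(1 - 1*3)/(5 + 3) - 3*2) + 142)*139 = ((5*(1 - 3)/8 - 6) + 142)*139 = ((5*(⅛)*(-2) - 6) + 142)*139 = ((-5/4 - 6) + 142)*139 = (-29/4 + 142)*139 = (539/4)*139 = 74921/4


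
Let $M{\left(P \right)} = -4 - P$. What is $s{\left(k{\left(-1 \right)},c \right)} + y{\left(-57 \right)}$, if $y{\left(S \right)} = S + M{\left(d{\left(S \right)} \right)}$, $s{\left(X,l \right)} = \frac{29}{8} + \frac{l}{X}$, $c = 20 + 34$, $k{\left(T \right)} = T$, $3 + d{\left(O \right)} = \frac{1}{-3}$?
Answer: $- \frac{2593}{24} \approx -108.04$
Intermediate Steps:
$d{\left(O \right)} = - \frac{10}{3}$ ($d{\left(O \right)} = -3 + \frac{1}{-3} = -3 - \frac{1}{3} = - \frac{10}{3}$)
$c = 54$
$s{\left(X,l \right)} = \frac{29}{8} + \frac{l}{X}$ ($s{\left(X,l \right)} = 29 \cdot \frac{1}{8} + \frac{l}{X} = \frac{29}{8} + \frac{l}{X}$)
$y{\left(S \right)} = - \frac{2}{3} + S$ ($y{\left(S \right)} = S - \frac{2}{3} = - \frac{2}{3} + S$)
$s{\left(k{\left(-1 \right)},c \right)} + y{\left(-57 \right)} = \left(\frac{29}{8} + \frac{54}{-1}\right) - \frac{173}{3} = \left(\frac{29}{8} + 54 \left(-1\right)\right) - \frac{173}{3} = \left(\frac{29}{8} - 54\right) - \frac{173}{3} = - \frac{403}{8} - \frac{173}{3} = - \frac{2593}{24}$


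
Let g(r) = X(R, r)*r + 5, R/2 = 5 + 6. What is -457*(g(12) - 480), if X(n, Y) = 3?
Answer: 200623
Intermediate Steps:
R = 22 (R = 2*(5 + 6) = 2*11 = 22)
g(r) = 5 + 3*r (g(r) = 3*r + 5 = 5 + 3*r)
-457*(g(12) - 480) = -457*((5 + 3*12) - 480) = -457*((5 + 36) - 480) = -457*(41 - 480) = -457*(-439) = 200623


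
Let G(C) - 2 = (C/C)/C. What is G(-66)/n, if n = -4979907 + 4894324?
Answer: -131/5648478 ≈ -2.3192e-5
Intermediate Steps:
n = -85583
G(C) = 2 + 1/C (G(C) = 2 + (C/C)/C = 2 + 1/C)
G(-66)/n = (2 + 1/(-66))/(-85583) = (2 - 1/66)*(-1/85583) = (131/66)*(-1/85583) = -131/5648478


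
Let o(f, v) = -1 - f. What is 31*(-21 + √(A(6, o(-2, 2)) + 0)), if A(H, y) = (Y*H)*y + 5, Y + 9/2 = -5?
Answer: -651 + 62*I*√13 ≈ -651.0 + 223.54*I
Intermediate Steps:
Y = -19/2 (Y = -9/2 - 5 = -19/2 ≈ -9.5000)
A(H, y) = 5 - 19*H*y/2 (A(H, y) = (-19*H/2)*y + 5 = -19*H*y/2 + 5 = 5 - 19*H*y/2)
31*(-21 + √(A(6, o(-2, 2)) + 0)) = 31*(-21 + √((5 - 19/2*6*(-1 - 1*(-2))) + 0)) = 31*(-21 + √((5 - 19/2*6*(-1 + 2)) + 0)) = 31*(-21 + √((5 - 19/2*6*1) + 0)) = 31*(-21 + √((5 - 57) + 0)) = 31*(-21 + √(-52 + 0)) = 31*(-21 + √(-52)) = 31*(-21 + 2*I*√13) = -651 + 62*I*√13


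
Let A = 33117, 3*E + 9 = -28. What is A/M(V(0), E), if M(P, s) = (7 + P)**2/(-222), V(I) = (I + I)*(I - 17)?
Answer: -1050282/7 ≈ -1.5004e+5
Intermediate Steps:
E = -37/3 (E = -3 + (1/3)*(-28) = -3 - 28/3 = -37/3 ≈ -12.333)
V(I) = 2*I*(-17 + I) (V(I) = (2*I)*(-17 + I) = 2*I*(-17 + I))
M(P, s) = -(7 + P)**2/222 (M(P, s) = (7 + P)**2*(-1/222) = -(7 + P)**2/222)
A/M(V(0), E) = 33117/((-(7 + 2*0*(-17 + 0))**2/222)) = 33117/((-(7 + 2*0*(-17))**2/222)) = 33117/((-(7 + 0)**2/222)) = 33117/((-1/222*7**2)) = 33117/((-1/222*49)) = 33117/(-49/222) = 33117*(-222/49) = -1050282/7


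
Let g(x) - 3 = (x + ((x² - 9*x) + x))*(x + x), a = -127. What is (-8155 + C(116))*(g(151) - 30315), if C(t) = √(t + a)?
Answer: -53304146280 + 6536376*I*√11 ≈ -5.3304e+10 + 2.1679e+7*I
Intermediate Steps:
C(t) = √(-127 + t) (C(t) = √(t - 127) = √(-127 + t))
g(x) = 3 + 2*x*(x² - 7*x) (g(x) = 3 + (x + ((x² - 9*x) + x))*(x + x) = 3 + (x + (x² - 8*x))*(2*x) = 3 + (x² - 7*x)*(2*x) = 3 + 2*x*(x² - 7*x))
(-8155 + C(116))*(g(151) - 30315) = (-8155 + √(-127 + 116))*((3 - 14*151² + 2*151³) - 30315) = (-8155 + √(-11))*((3 - 14*22801 + 2*3442951) - 30315) = (-8155 + I*√11)*((3 - 319214 + 6885902) - 30315) = (-8155 + I*√11)*(6566691 - 30315) = (-8155 + I*√11)*6536376 = -53304146280 + 6536376*I*√11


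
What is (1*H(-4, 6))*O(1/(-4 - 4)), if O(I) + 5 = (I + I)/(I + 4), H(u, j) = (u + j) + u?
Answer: 314/31 ≈ 10.129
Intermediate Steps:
H(u, j) = j + 2*u (H(u, j) = (j + u) + u = j + 2*u)
O(I) = -5 + 2*I/(4 + I) (O(I) = -5 + (I + I)/(I + 4) = -5 + (2*I)/(4 + I) = -5 + 2*I/(4 + I))
(1*H(-4, 6))*O(1/(-4 - 4)) = (1*(6 + 2*(-4)))*((-20 - 3/(-4 - 4))/(4 + 1/(-4 - 4))) = (1*(6 - 8))*((-20 - 3/(-8))/(4 + 1/(-8))) = (1*(-2))*((-20 - 3*(-⅛))/(4 - ⅛)) = -2*(-20 + 3/8)/31/8 = -16*(-157)/(31*8) = -2*(-157/31) = 314/31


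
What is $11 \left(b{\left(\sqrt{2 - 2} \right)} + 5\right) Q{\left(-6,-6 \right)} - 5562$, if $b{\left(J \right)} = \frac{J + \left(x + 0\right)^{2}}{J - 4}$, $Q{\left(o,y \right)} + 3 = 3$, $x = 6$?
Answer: $-5562$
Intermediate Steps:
$Q{\left(o,y \right)} = 0$ ($Q{\left(o,y \right)} = -3 + 3 = 0$)
$b{\left(J \right)} = \frac{36 + J}{-4 + J}$ ($b{\left(J \right)} = \frac{J + \left(6 + 0\right)^{2}}{J - 4} = \frac{J + 6^{2}}{-4 + J} = \frac{J + 36}{-4 + J} = \frac{36 + J}{-4 + J}$)
$11 \left(b{\left(\sqrt{2 - 2} \right)} + 5\right) Q{\left(-6,-6 \right)} - 5562 = 11 \left(\frac{36 + \sqrt{2 - 2}}{-4 + \sqrt{2 - 2}} + 5\right) 0 - 5562 = 11 \left(\frac{36 + \sqrt{0}}{-4 + \sqrt{0}} + 5\right) 0 - 5562 = 11 \left(\frac{36 + 0}{-4 + 0} + 5\right) 0 - 5562 = 11 \left(\frac{1}{-4} \cdot 36 + 5\right) 0 - 5562 = 11 \left(\left(- \frac{1}{4}\right) 36 + 5\right) 0 - 5562 = 11 \left(-9 + 5\right) 0 - 5562 = 11 \left(-4\right) 0 - 5562 = \left(-44\right) 0 - 5562 = 0 - 5562 = -5562$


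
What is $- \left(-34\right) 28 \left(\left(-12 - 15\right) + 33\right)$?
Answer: $5712$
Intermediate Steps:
$- \left(-34\right) 28 \left(\left(-12 - 15\right) + 33\right) = - \left(-952\right) \left(-27 + 33\right) = - \left(-952\right) 6 = \left(-1\right) \left(-5712\right) = 5712$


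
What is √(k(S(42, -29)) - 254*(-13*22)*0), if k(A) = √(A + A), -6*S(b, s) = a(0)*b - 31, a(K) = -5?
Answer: 3^(¾)*241^(¼)/3 ≈ 2.9938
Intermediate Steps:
S(b, s) = 31/6 + 5*b/6 (S(b, s) = -(-5*b - 31)/6 = -(-31 - 5*b)/6 = 31/6 + 5*b/6)
k(A) = √2*√A (k(A) = √(2*A) = √2*√A)
√(k(S(42, -29)) - 254*(-13*22)*0) = √(√2*√(31/6 + (⅚)*42) - 254*(-13*22)*0) = √(√2*√(31/6 + 35) - (-72644)*0) = √(√2*√(241/6) - 254*0) = √(√2*(√1446/6) + 0) = √(√723/3 + 0) = √(√723/3) = 3^(¾)*241^(¼)/3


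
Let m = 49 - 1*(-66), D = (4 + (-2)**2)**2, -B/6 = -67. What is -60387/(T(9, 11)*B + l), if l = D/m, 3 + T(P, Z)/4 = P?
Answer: -6944505/1109584 ≈ -6.2587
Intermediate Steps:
T(P, Z) = -12 + 4*P
B = 402 (B = -6*(-67) = 402)
D = 64 (D = (4 + 4)**2 = 8**2 = 64)
m = 115 (m = 49 + 66 = 115)
l = 64/115 ≈ 0.55652
-60387/(T(9, 11)*B + l) = -60387/((-12 + 4*9)*402 + 64/115) = -60387/((-12 + 36)*402 + 64/115) = -60387/(24*402 + 64/115) = -60387/(9648 + 64/115) = -60387/1109584/115 = -60387*115/1109584 = -6944505/1109584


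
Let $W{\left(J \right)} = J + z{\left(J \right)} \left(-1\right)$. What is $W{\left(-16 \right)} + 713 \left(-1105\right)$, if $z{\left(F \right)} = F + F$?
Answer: $-787849$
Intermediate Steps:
$z{\left(F \right)} = 2 F$
$W{\left(J \right)} = - J$ ($W{\left(J \right)} = J + 2 J \left(-1\right) = J - 2 J = - J$)
$W{\left(-16 \right)} + 713 \left(-1105\right) = \left(-1\right) \left(-16\right) + 713 \left(-1105\right) = 16 - 787865 = -787849$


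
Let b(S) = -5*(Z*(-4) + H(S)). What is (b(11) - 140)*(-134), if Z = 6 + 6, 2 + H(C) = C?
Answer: -7370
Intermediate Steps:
H(C) = -2 + C
Z = 12
b(S) = 250 - 5*S (b(S) = -5*(12*(-4) + (-2 + S)) = -5*(-48 + (-2 + S)) = -5*(-50 + S) = 250 - 5*S)
(b(11) - 140)*(-134) = ((250 - 5*11) - 140)*(-134) = ((250 - 55) - 140)*(-134) = (195 - 140)*(-134) = 55*(-134) = -7370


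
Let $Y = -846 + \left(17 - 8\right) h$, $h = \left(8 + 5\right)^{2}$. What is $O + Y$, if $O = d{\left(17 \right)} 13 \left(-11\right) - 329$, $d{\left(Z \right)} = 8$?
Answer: $-798$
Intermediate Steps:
$h = 169$ ($h = 13^{2} = 169$)
$Y = 675$ ($Y = -846 + \left(17 - 8\right) 169 = -846 + 9 \cdot 169 = -846 + 1521 = 675$)
$O = -1473$ ($O = 8 \cdot 13 \left(-11\right) - 329 = 8 \left(-143\right) - 329 = -1144 - 329 = -1473$)
$O + Y = -1473 + 675 = -798$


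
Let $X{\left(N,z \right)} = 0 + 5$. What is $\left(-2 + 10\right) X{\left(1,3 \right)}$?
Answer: $40$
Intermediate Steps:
$X{\left(N,z \right)} = 5$
$\left(-2 + 10\right) X{\left(1,3 \right)} = \left(-2 + 10\right) 5 = 8 \cdot 5 = 40$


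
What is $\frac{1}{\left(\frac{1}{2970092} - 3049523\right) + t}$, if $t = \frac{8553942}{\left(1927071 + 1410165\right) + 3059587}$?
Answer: $- \frac{18999152817716}{57938328092138649981} \approx -3.2792 \cdot 10^{-7}$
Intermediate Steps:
$t = \frac{8553942}{6396823}$ ($t = \frac{8553942}{3337236 + 3059587} = \frac{8553942}{6396823} \approx 1.3372$)
$\frac{1}{\left(\frac{1}{2970092} - 3049523\right) + t} = \frac{1}{\left(\frac{1}{2970092} - 3049523\right) + \frac{8553942}{6396823}} = \frac{1}{- \frac{9057363866115}{2970092} + \frac{8553942}{6396823}} = \frac{1}{- \frac{57938328092138649981}{18999152817716}} = - \frac{18999152817716}{57938328092138649981}$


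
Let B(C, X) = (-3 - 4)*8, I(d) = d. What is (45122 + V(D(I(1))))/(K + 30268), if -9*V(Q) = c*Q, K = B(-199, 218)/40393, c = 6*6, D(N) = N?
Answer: 911225687/611307634 ≈ 1.4906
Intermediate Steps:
c = 36
B(C, X) = -56 (B(C, X) = -7*8 = -56)
K = -56/40393 ≈ -0.0013864
V(Q) = -4*Q
(45122 + V(D(I(1))))/(K + 30268) = (45122 - 4*1)/(-56/40393 + 30268) = (45122 - 4)/(1222615268/40393) = 45118*(40393/1222615268) = 911225687/611307634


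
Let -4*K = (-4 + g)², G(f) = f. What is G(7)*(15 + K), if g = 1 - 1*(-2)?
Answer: 413/4 ≈ 103.25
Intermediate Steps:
g = 3 (g = 1 + 2 = 3)
K = -¼ (K = -(-4 + 3)²/4 = -¼*(-1)² = -¼*1 = -¼ ≈ -0.25000)
G(7)*(15 + K) = 7*(15 - ¼) = 7*(59/4) = 413/4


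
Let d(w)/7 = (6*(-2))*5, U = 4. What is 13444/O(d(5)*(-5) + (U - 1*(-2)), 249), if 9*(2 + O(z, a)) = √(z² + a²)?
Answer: 241992/499657 + 40332*√499693/499657 ≈ 57.544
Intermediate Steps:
d(w) = -420 (d(w) = 7*((6*(-2))*5) = 7*(-12*5) = 7*(-60) = -420)
O(z, a) = -2 + √(a² + z²)/9 (O(z, a) = -2 + √(z² + a²)/9 = -2 + √(a² + z²)/9)
13444/O(d(5)*(-5) + (U - 1*(-2)), 249) = 13444/(-2 + √(249² + (-420*(-5) + (4 - 1*(-2)))²)/9) = 13444/(-2 + √(62001 + (2100 + (4 + 2))²)/9) = 13444/(-2 + √(62001 + (2100 + 6)²)/9) = 13444/(-2 + √(62001 + 2106²)/9) = 13444/(-2 + √(62001 + 4435236)/9) = 13444/(-2 + √4497237/9) = 13444/(-2 + (3*√499693)/9) = 13444/(-2 + √499693/3)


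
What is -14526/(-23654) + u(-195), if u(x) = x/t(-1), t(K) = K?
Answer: 2313528/11827 ≈ 195.61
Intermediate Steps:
u(x) = -x (u(x) = x/(-1) = x*(-1) = -x)
-14526/(-23654) + u(-195) = -14526/(-23654) - 1*(-195) = -14526*(-1/23654) + 195 = 7263/11827 + 195 = 2313528/11827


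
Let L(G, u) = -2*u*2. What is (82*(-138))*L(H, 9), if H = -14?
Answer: 407376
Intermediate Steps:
L(G, u) = -4*u
(82*(-138))*L(H, 9) = (82*(-138))*(-4*9) = -11316*(-36) = 407376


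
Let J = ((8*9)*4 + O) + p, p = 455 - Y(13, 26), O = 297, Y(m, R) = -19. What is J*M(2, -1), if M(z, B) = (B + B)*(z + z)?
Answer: -8472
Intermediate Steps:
M(z, B) = 4*B*z (M(z, B) = (2*B)*(2*z) = 4*B*z)
p = 474 (p = 455 - 1*(-19) = 455 + 19 = 474)
J = 1059 (J = ((8*9)*4 + 297) + 474 = (72*4 + 297) + 474 = (288 + 297) + 474 = 585 + 474 = 1059)
J*M(2, -1) = 1059*(4*(-1)*2) = 1059*(-8) = -8472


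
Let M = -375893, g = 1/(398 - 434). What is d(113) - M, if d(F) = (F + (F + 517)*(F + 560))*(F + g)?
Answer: 1738359049/36 ≈ 4.8288e+7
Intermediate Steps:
g = -1/36 (g = 1/(-36) = -1/36 ≈ -0.027778)
d(F) = (-1/36 + F)*(F + (517 + F)*(560 + F)) (d(F) = (F + (F + 517)*(F + 560))*(F - 1/36) = (F + (517 + F)*(560 + F))*(-1/36 + F) = (-1/36 + F)*(F + (517 + F)*(560 + F)))
d(113) - M = (-72380/9 + 113**3 + (38807/36)*113**2 + (5210821/18)*113) - 1*(-375893) = (-72380/9 + 1442897 + (38807/36)*12769 + 588822773/18) + 375893 = (-72380/9 + 1442897 + 495526583/36 + 588822773/18) + 375893 = 1724826901/36 + 375893 = 1738359049/36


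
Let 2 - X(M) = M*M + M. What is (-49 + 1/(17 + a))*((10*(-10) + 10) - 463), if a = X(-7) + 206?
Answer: 4958198/183 ≈ 27094.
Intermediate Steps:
X(M) = 2 - M - M**2 (X(M) = 2 - (M*M + M) = 2 - (M**2 + M) = 2 - (M + M**2) = 2 + (-M - M**2) = 2 - M - M**2)
a = 166 (a = (2 - 1*(-7) - 1*(-7)**2) + 206 = (2 + 7 - 1*49) + 206 = (2 + 7 - 49) + 206 = -40 + 206 = 166)
(-49 + 1/(17 + a))*((10*(-10) + 10) - 463) = (-49 + 1/(17 + 166))*((10*(-10) + 10) - 463) = (-49 + 1/183)*((-100 + 10) - 463) = (-49 + 1/183)*(-90 - 463) = -8966/183*(-553) = 4958198/183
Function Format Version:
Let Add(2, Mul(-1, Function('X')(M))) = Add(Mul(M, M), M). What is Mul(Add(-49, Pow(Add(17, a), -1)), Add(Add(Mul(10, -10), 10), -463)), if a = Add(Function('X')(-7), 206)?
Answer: Rational(4958198, 183) ≈ 27094.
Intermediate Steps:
Function('X')(M) = Add(2, Mul(-1, M), Mul(-1, Pow(M, 2))) (Function('X')(M) = Add(2, Mul(-1, Add(Mul(M, M), M))) = Add(2, Mul(-1, Add(Pow(M, 2), M))) = Add(2, Mul(-1, Add(M, Pow(M, 2)))) = Add(2, Add(Mul(-1, M), Mul(-1, Pow(M, 2)))) = Add(2, Mul(-1, M), Mul(-1, Pow(M, 2))))
a = 166 (a = Add(Add(2, Mul(-1, -7), Mul(-1, Pow(-7, 2))), 206) = Add(Add(2, 7, Mul(-1, 49)), 206) = Add(Add(2, 7, -49), 206) = Add(-40, 206) = 166)
Mul(Add(-49, Pow(Add(17, a), -1)), Add(Add(Mul(10, -10), 10), -463)) = Mul(Add(-49, Pow(Add(17, 166), -1)), Add(Add(Mul(10, -10), 10), -463)) = Mul(Add(-49, Pow(183, -1)), Add(Add(-100, 10), -463)) = Mul(Add(-49, Rational(1, 183)), Add(-90, -463)) = Mul(Rational(-8966, 183), -553) = Rational(4958198, 183)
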